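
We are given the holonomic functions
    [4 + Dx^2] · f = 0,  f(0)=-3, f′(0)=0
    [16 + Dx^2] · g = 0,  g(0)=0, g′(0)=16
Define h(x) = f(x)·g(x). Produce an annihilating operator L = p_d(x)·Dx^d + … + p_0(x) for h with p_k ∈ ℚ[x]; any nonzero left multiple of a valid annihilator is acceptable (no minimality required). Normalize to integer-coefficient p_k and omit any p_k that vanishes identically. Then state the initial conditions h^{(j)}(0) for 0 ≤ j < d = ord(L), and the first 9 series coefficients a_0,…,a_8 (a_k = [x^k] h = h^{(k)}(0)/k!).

L = 144 + 40·Dx^2 + Dx^4  (order 4).
h: a_k = 0, -48, 0, 224, 0, -1952/5, 0, 35008/105, 0, …
ICs: h(0) = 0, h′(0) = -48, h′′(0) = 0, h′′′(0) = 1344.

f: a_k = -3, 0, 6, 0, -2, 0, 4/15, 0, -2/105, …
g: a_k = 0, 16, 0, -128/3, 0, 512/15, 0, -4096/315, 0, …
L₀ := L_f ⊗_s L_g (sym. prod.), ord ≤ 4.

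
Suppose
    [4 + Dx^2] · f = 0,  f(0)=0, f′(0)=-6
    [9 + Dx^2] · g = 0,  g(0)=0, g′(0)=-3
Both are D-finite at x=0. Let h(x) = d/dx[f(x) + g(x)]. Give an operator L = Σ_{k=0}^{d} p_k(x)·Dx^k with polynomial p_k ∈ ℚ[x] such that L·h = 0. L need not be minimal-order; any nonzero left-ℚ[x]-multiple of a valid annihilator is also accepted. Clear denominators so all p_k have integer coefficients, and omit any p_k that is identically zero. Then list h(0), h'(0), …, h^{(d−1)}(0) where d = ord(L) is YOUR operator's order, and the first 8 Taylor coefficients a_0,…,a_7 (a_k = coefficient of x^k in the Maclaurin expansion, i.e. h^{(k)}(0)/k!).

f: a_k = 0, -6, 0, 4, 0, -4/5, 0, 8/105, …
g: a_k = 0, -3, 0, 9/2, 0, -81/40, 0, 243/560, …
Sum ⇒ L₀ = lclm(L_f,L_g) in ℚ(x)⟨Dx⟩.
h₀' ⇒ L via d/dx closure of L₀.
L = 36 + 13·Dx^2 + Dx^4  (order 4).
h: a_k = -9, 0, 51/2, 0, -113/8, 0, 857/240, 0, …
ICs: h(0) = -9, h′(0) = 0, h′′(0) = 51, h′′′(0) = 0.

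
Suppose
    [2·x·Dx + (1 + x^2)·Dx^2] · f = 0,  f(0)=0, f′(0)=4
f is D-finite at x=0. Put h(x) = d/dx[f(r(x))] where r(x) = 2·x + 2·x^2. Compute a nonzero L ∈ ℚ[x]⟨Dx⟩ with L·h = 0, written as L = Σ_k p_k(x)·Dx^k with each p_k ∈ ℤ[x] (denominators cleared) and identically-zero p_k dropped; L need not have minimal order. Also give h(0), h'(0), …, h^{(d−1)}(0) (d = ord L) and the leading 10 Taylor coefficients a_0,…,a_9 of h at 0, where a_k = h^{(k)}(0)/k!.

f: a_k = 0, 4, 0, -4/3, 0, 4/5, 0, -4/7, 0, 4/9, …
f∘r: x↦r, Dx↦Dx/r' in L_f ⇒ L₀.
Differentiate: ansatz ord ≤ ord L₀ ⇒ L.
L = (-2 + 8·x + 32·x^2 + 48·x^3 + 24·x^4) + (1 + 2·x + 4·x^2 + 16·x^3 + 20·x^4 + 8·x^5)·Dx  (order 1).
h: a_k = 8, 16, -32, -128, -32, 704, 1280, -2048, -10624, -4864, …
ICs: h(0) = 8.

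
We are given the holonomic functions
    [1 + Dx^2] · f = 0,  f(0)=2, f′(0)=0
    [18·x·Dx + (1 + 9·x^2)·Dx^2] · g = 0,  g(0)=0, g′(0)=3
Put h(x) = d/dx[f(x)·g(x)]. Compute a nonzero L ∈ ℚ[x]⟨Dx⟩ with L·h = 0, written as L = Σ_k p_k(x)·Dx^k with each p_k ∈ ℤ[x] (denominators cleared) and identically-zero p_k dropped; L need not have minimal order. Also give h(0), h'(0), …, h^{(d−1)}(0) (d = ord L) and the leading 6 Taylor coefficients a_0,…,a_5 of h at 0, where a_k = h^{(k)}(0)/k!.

f: a_k = 2, 0, -1, 0, 1/12, 0, …
g: a_k = 0, 3, 0, -9, 0, 243/5, …
Product ⇒ symmetric product L₀, ord ≤ 4.
Differentiate: ansatz ord ≤ ord L₀ ⇒ L.
L = (38998 + 738774·x^2 + 15162957·x^4 + 3032640·x^6 - 78732·x^8 - 1771470·x^10 + 531441·x^12) + (20772·x + 1033884·x^3 + 7902360·x^5 + 2624400·x^7 + 1180980·x^9 + 2125764·x^11)·Dx + (39368 + 755028·x^2 + 15369750·x^4 + 3887028·x^6 + 314928·x^8 - 1417176·x^10 + 1062882·x^12)·Dx^2 + (20772·x + 1033884·x^3 + 7902360·x^5 + 2624400·x^7 + 1180980·x^9 + 2125764·x^11)·Dx^3 + (370 + 16254·x^2 + 206793·x^4 + 854388·x^6 + 393660·x^8 + 354294·x^10 + 531441·x^12)·Dx^4  (order 4).
h: a_k = 6, 0, -63, 0, 2129/4, 0, …
ICs: h(0) = 6, h′(0) = 0, h′′(0) = -126, h′′′(0) = 0.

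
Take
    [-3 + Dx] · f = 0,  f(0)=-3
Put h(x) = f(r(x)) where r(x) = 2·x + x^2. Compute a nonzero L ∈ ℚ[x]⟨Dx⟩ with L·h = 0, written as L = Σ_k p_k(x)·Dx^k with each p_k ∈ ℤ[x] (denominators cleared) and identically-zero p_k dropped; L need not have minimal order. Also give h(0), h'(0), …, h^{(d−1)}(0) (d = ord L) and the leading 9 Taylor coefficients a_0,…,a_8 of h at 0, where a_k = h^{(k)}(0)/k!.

L = (-6 - 6·x) + Dx  (order 1).
h: a_k = -3, -18, -63, -162, -675/2, -2997/5, -9369/10, -46089/35, -473283/280, …
ICs: h(0) = -3.

f: a_k = -3, -9, -27/2, -27/2, -81/8, -243/40, -243/80, -729/560, -2187/4480, …
f∘r: x↦r, Dx↦Dx/r' in L_f ⇒ L₀.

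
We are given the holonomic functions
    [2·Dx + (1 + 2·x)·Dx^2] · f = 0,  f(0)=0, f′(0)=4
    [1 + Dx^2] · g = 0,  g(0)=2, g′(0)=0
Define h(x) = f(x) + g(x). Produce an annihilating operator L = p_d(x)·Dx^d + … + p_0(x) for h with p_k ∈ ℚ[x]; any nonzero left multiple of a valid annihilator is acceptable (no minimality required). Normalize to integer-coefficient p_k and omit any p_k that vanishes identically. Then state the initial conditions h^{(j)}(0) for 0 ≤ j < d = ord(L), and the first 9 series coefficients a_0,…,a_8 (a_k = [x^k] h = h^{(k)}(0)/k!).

f: a_k = 0, 4, -4, 16/3, -8, 64/5, -64/3, 256/7, -64, …
g: a_k = 2, 0, -1, 0, 1/12, 0, -1/360, 0, 1/20160, …
Weyl lclm of L_f,L_g ⇒ L₀ (ord ≤ 4).
L = (50 + 8·x + 8·x^2)·Dx + (9 + 22·x + 12·x^2 + 8·x^3)·Dx^2 + (50 + 8·x + 8·x^2)·Dx^3 + (9 + 22·x + 12·x^2 + 8·x^3)·Dx^4  (order 4).
h: a_k = 2, 4, -5, 16/3, -95/12, 64/5, -7681/360, 256/7, -1290239/20160, …
ICs: h(0) = 2, h′(0) = 4, h′′(0) = -10, h′′′(0) = 32.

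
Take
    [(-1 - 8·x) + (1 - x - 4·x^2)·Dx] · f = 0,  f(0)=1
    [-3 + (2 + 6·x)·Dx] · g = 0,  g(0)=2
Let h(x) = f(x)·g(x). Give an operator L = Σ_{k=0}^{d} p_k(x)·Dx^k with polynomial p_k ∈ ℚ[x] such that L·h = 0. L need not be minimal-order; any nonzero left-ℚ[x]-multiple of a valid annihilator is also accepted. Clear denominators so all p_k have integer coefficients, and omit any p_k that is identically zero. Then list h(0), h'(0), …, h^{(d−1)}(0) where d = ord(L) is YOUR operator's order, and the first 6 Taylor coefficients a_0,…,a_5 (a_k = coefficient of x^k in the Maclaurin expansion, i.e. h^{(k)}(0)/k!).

f: a_k = 1, 1, 5, 9, 29, 65, …
g: a_k = 2, 3, -9/4, 27/8, -405/64, 1701/128, …
Sym-product of L_f,L_g gives L₀ (≤ ord 1).
L = (5 + 19·x + 36·x^2) + (-2 - 4·x + 14·x^2 + 24·x^3)·Dx  (order 1).
h: a_k = 2, 5, 43/4, 273/8, 4531/64, 28235/128, …
ICs: h(0) = 2.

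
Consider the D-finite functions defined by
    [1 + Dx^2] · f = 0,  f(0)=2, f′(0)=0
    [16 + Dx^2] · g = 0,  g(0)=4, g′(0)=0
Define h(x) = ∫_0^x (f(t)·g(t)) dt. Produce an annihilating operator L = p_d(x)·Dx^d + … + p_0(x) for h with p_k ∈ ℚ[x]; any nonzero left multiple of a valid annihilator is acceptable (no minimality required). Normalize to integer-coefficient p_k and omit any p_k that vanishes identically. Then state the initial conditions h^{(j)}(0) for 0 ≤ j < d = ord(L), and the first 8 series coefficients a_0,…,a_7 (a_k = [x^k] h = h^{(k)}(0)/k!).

L = 225·Dx + 34·Dx^3 + Dx^5  (order 5).
h: a_k = 0, 8, 0, -68/3, 0, 353/15, 0, -8177/630, …
ICs: h(0) = 0, h′(0) = 8, h′′(0) = 0, h′′′(0) = -136, h′′′′(0) = 0.

f: a_k = 2, 0, -1, 0, 1/12, 0, -1/360, 0, …
g: a_k = 4, 0, -32, 0, 128/3, 0, -1024/45, 0, …
Sym-product of L_f,L_g gives L₀ (≤ ord 4).
h=∫₀ˣh₀: take L = L₀·Dx.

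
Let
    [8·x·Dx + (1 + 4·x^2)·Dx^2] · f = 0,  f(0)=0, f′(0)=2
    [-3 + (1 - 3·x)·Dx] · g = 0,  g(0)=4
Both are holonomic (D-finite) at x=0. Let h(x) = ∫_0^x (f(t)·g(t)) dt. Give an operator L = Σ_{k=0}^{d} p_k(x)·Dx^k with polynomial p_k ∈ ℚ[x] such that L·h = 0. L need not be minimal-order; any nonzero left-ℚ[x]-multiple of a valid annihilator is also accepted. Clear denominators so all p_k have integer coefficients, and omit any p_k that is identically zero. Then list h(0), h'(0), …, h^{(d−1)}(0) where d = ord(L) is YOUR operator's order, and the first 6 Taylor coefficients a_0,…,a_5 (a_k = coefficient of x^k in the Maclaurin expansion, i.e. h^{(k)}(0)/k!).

L = 24·x·Dx + (6 - 8·x + 48·x^2)·Dx^2 + (-1 + 3·x - 4·x^2 + 12·x^3)·Dx^3  (order 3).
h: a_k = 0, 0, 4, 8, 46/3, 184/5, …
ICs: h(0) = 0, h′(0) = 0, h′′(0) = 8.

f: a_k = 0, 2, 0, -8/3, 0, 32/5, …
g: a_k = 4, 12, 36, 108, 324, 972, …
L₀ := L_f ⊗_s L_g (sym. prod.), ord ≤ 2.
Integrate: L := L₀·Dx.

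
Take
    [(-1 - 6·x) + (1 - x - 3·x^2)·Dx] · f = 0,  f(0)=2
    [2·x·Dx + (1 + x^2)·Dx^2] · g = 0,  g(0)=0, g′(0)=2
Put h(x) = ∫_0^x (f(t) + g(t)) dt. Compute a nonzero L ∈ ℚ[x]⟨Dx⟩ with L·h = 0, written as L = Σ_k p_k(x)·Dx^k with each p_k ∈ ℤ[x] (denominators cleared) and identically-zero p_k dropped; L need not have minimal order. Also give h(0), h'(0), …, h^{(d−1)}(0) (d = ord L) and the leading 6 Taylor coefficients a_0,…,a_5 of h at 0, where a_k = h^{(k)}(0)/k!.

f: a_k = 2, 2, 8, 14, 38, 80, …
g: a_k = 0, 2, 0, -2/3, 0, 2/5, …
L₀ := lclm(L_f,L_g); ord L₀ ≤ 1+2.
h=∫h₀ ⇒ L = L₀·Dx.
L = (-8 + 32·x + 300·x^2 + 504·x^3 + 1134·x^4 + 162·x^6)·Dx^2 + (22 + 148·x + 184·x^2 + 576·x^3 + 441·x^4 + 918·x^5 + 27·x^6 + 162·x^7)·Dx^3 + (-4 - 6·x - 18·x^2 + 60·x^3 + 85·x^4 + 75·x^5 + 126·x^6 + 9·x^7 + 27·x^8)·Dx^4  (order 4).
h: a_k = 0, 2, 2, 8/3, 10/3, 38/5, …
ICs: h(0) = 0, h′(0) = 2, h′′(0) = 4, h′′′(0) = 16.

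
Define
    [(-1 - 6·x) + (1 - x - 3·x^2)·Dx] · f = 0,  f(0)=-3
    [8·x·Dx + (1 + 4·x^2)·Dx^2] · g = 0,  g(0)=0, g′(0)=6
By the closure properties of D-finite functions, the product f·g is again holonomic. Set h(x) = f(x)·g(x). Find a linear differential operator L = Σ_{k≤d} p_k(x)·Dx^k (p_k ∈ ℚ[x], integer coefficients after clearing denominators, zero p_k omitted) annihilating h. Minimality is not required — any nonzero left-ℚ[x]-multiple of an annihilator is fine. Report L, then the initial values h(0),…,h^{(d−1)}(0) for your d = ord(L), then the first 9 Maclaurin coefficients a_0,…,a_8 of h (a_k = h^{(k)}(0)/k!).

f: a_k = -3, -3, -12, -21, -57, -120, -291, -651, -1524, …
g: a_k = 0, 6, 0, -8, 0, 96/5, 0, -384/7, 0, …
L₀ := L_f ⊗_s L_g (sym. prod.), ord ≤ 2.
L = (6 + 8·x + 72·x^2) + (2 + 4·x + 16·x^2 + 72·x^3)·Dx + (-1 + x - x^2 + 4·x^3 + 12·x^4)·Dx^2  (order 2).
h: a_k = 0, -18, -18, -48, -102, -1518/5, -3048/5, -47454/35, -111462/35, …
ICs: h(0) = 0, h′(0) = -18.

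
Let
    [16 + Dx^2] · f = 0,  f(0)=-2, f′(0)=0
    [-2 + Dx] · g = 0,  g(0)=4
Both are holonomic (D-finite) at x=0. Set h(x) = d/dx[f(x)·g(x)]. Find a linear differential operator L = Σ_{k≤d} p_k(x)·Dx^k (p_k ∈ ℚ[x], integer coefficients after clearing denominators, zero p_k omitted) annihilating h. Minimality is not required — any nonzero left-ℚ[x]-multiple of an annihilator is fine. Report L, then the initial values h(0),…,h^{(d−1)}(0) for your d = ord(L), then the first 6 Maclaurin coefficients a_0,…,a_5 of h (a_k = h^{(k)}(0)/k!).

L = 20 - 4·Dx + Dx^2  (order 2).
h: a_k = -16, 96, 352, 448/3, -1312/3, -2496/5, …
ICs: h(0) = -16, h′(0) = 96.

f: a_k = -2, 0, 16, 0, -64/3, 0, …
g: a_k = 4, 8, 8, 16/3, 8/3, 16/15, …
Product ⇒ symmetric product L₀, ord ≤ 2.
h=h₀': d/dx-closure on L₀ ⇒ L.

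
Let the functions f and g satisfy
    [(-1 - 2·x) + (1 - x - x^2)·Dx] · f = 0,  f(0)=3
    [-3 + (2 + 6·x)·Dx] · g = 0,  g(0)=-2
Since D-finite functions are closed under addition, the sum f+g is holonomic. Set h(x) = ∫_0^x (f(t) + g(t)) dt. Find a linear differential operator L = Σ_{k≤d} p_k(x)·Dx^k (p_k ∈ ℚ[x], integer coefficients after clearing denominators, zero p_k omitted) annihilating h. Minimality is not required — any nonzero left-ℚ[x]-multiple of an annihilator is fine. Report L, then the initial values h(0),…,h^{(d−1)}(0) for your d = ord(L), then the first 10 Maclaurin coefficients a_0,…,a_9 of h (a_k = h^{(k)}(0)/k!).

f: a_k = 3, 3, 6, 9, 15, 24, 39, 63, 102, 165, …
g: a_k = -2, -3, 9/4, -27/8, 405/64, -1701/128, 15309/512, -72171/1024, 2814669/16384, -14073345/32768, …
Weyl lclm of L_f,L_g ⇒ L₀ (ord ≤ 2).
h=∫₀ˣh₀: take L = L₀·Dx.
L = (-33 - 117·x - 117·x^2 - 90·x^3)·Dx + (25 + 102·x + 303·x^2 + 378·x^3 + 225·x^4)·Dx^2 + (2 - 22·x - 90·x^2 + 38·x^3 + 198·x^4 + 90·x^5)·Dx^3  (order 3).
h: a_k = 0, 1, 0, 11/4, 45/32, 273/64, 457/256, 35277/3584, -7659/8192, 1495279/49152, …
ICs: h(0) = 0, h′(0) = 1, h′′(0) = 0.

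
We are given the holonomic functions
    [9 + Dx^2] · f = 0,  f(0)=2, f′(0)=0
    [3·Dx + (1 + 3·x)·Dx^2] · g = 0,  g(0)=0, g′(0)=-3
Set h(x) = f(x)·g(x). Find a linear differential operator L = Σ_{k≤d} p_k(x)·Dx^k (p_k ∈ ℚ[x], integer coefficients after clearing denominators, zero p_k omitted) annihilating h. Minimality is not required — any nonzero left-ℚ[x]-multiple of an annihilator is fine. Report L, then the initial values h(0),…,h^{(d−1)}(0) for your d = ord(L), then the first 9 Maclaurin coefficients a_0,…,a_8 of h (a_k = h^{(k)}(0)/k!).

f: a_k = 2, 0, -9, 0, 27/4, 0, -81/40, 0, 729/2240, …
g: a_k = 0, -3, 9/2, -9, 81/4, -243/5, 243/2, -2187/7, 6561/8, …
L₀ := L_f ⊗_s L_g (sym. prod.), ord ≤ 4.
L = (-81 + 486·x + 4617·x^2 + 11664·x^3 + 8748·x^4) + (36 + 540·x + 1944·x^2 + 1944·x^3)·Dx + (180·x + 1134·x^2 + 2592·x^3 + 1944·x^4)·Dx^2 + (4 + 60·x + 216·x^2 + 216·x^3)·Dx^3 + (1 + 14·x + 69·x^2 + 144·x^3 + 108·x^4)·Dx^4  (order 4).
h: a_k = 0, -6, 9, 9, 0, -729/20, 729/8, -67797/280, 26973/40, …
ICs: h(0) = 0, h′(0) = -6, h′′(0) = 18, h′′′(0) = 54.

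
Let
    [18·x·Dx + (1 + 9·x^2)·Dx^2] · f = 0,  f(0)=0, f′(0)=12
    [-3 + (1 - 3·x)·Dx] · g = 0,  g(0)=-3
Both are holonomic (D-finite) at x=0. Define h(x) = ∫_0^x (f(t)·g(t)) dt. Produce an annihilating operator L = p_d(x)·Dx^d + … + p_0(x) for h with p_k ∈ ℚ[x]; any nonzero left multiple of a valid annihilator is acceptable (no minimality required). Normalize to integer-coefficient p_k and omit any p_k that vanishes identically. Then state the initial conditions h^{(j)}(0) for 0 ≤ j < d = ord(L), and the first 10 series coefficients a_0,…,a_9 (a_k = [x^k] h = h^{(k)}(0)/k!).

f: a_k = 0, 12, 0, -36, 0, 972/5, 0, -8748/7, 0, 8748, …
g: a_k = -3, -9, -27, -81, -243, -729, -2187, -6561, -19683, -59049, …
h₀=f·g: eliminate ⇒ L₀, order ≤ 2·1.
∫: right-multiply L₀ by Dx.
L = 54·x·Dx + (6 - 18·x + 108·x^2)·Dx^2 + (-1 + 3·x - 9·x^2 + 27·x^3)·Dx^3  (order 3).
h: a_k = 0, 0, -18, -36, -54, -648/5, -2106/5, -37908/35, -83106/35, -221616/35, …
ICs: h(0) = 0, h′(0) = 0, h′′(0) = -36.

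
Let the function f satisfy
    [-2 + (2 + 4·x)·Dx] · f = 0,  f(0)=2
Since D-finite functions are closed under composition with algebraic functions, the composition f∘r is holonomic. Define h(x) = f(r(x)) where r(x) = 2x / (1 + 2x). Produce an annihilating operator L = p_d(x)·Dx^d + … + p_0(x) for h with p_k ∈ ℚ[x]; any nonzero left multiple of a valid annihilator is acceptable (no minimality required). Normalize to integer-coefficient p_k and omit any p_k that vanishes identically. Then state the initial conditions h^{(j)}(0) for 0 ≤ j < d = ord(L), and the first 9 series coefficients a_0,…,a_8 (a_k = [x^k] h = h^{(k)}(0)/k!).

L = -2 + (1 + 8·x + 12·x^2)·Dx  (order 1).
h: a_k = 2, 4, -12, 40, -148, 600, -2616, 12048, -57780, …
ICs: h(0) = 2.

f: a_k = 2, 2, -1, 1, -5/4, 7/4, -21/8, 33/8, -429/64, …
f∘r: x↦r, Dx↦Dx/r' in L_f ⇒ L₀.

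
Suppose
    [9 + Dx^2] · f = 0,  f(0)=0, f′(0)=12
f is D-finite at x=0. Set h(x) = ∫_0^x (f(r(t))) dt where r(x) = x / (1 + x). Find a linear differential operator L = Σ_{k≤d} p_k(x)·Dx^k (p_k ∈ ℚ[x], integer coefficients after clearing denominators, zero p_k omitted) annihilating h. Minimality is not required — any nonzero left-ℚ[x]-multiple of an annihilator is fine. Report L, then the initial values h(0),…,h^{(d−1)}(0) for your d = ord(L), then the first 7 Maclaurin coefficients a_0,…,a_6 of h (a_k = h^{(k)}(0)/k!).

L = 9·Dx + (2 + 6·x + 6·x^2 + 2·x^3)·Dx^2 + (1 + 4·x + 6·x^2 + 4·x^3 + x^4)·Dx^3  (order 3).
h: a_k = 0, 0, 6, -4, -3/2, 42/5, -293/20, …
ICs: h(0) = 0, h′(0) = 0, h′′(0) = 12.

f: a_k = 0, 12, 0, -18, 0, 81/10, 0, …
Substitute x→r, Dx→(1/r')Dx; clear ⇒ L₀.
h=∫₀ˣh₀: take L = L₀·Dx.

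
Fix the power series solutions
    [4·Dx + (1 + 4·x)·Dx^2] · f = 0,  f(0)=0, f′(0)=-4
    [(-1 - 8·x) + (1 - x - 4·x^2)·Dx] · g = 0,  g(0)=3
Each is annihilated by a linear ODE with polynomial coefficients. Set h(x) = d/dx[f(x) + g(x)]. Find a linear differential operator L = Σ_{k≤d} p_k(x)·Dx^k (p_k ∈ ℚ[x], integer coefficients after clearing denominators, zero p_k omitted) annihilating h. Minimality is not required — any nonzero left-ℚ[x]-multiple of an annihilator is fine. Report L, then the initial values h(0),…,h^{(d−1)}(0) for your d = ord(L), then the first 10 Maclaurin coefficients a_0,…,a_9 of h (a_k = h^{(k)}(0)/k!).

L = (-268 - 1616·x - 5504·x^2 - 4608·x^3 - 6144·x^4) + (-11 - 360·x - 3008·x^2 - 7680·x^3 - 9472·x^4 - 10240·x^5)·Dx + (7 + 67·x + 154·x^2 - 136·x^3 - 928·x^4 - 2176·x^5 - 2048·x^6)·Dx^2  (order 2).
h: a_k = -1, 46, 17, 604, -49, 7354, -7123, 93496, -183061, 1276246, …
ICs: h(0) = -1, h′(0) = 46.

f: a_k = 0, -4, 8, -64/3, 64, -1024/5, 2048/3, -16384/7, 8192, -262144/9, …
g: a_k = 3, 3, 15, 27, 87, 195, 543, 1323, 3495, 8787, …
h₀=f+g: left-lcm gives L₀, ord ≤ 3.
h=h₀': d/dx-closure on L₀ ⇒ L.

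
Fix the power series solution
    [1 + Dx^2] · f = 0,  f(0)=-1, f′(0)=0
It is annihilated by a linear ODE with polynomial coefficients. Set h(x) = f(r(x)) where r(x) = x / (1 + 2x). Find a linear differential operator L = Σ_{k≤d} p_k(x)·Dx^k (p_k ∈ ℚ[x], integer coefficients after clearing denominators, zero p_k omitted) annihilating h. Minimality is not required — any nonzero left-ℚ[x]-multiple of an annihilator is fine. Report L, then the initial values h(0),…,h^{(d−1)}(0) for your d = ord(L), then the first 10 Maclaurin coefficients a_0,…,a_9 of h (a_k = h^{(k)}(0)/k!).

L = 1 + (4 + 24·x + 48·x^2 + 32·x^3)·Dx + (1 + 8·x + 24·x^2 + 32·x^3 + 16·x^4)·Dx^2  (order 2).
h: a_k = -1, 0, 1/2, -2, 143/24, -47/3, 27601/720, -1787/20, 8095583/40320, -1103647/2520, …
ICs: h(0) = -1, h′(0) = 0.

f: a_k = -1, 0, 1/2, 0, -1/24, 0, 1/720, 0, -1/40320, 0, …
L₀ from L_f via x↦r, Dx↦r'^{-1}Dx.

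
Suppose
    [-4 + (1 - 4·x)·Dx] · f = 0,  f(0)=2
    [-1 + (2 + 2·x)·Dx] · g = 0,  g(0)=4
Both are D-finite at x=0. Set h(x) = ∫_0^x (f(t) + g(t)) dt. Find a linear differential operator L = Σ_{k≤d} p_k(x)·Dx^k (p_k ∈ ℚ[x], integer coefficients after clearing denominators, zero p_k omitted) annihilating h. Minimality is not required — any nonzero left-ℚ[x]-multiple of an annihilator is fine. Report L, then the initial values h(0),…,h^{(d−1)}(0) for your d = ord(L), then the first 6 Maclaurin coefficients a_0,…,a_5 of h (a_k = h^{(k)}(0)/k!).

L = (-68 - 48·x)·Dx + (129 + 248·x + 144·x^2)·Dx^2 + (-14 + 18·x + 128·x^2 + 96·x^3)·Dx^3  (order 3).
h: a_k = 0, 6, 5, 21/2, 513/16, 16379/160, …
ICs: h(0) = 0, h′(0) = 6, h′′(0) = 10.

f: a_k = 2, 8, 32, 128, 512, 2048, …
g: a_k = 4, 2, -1/2, 1/4, -5/32, 7/64, …
Weyl lclm of L_f,L_g ⇒ L₀ (ord ≤ 2).
h=∫₀ˣh₀: take L = L₀·Dx.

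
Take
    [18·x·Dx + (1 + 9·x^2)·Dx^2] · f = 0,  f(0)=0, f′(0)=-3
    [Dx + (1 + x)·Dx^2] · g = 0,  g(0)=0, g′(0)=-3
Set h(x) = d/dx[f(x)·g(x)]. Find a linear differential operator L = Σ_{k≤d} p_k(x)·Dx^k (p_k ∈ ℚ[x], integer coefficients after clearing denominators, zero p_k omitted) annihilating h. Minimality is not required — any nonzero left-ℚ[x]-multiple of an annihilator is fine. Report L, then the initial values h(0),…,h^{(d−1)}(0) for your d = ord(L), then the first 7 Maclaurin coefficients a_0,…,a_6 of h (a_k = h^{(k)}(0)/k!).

L = (1368 + 2700·x + 37584·x^2 + 95580·x^3 + 87480·x^4 + 37908·x^5 + 26244·x^7) + (1298 + 9180·x + 54612·x^2 + 194724·x^3 + 324000·x^4 + 271188·x^5 + 102060·x^6 + 78732·x^7 + 91854·x^8)·Dx + (76 + 2848·x + 12096·x^2 + 43992·x^3 + 117288·x^4 + 173016·x^5 + 139968·x^6 + 75816·x^7 + 78732·x^8 + 52488·x^9)·Dx^2 + (37 + 146·x + 901·x^2 + 2808·x^3 + 7362·x^4 + 15228·x^5 + 21546·x^6 + 17496·x^7 + 12393·x^8 + 13122·x^9 + 6561·x^10)·Dx^3  (order 3).
h: a_k = 0, 18, -27/2, -96, 225/4, 4158/5, -9471/20, …
ICs: h(0) = 0, h′(0) = 18, h′′(0) = -27.

f: a_k = 0, -3, 0, 9, 0, -243/5, 0, …
g: a_k = 0, -3, 3/2, -1, 3/4, -3/5, 1/2, …
Product ⇒ symmetric product L₀, ord ≤ 4.
h=h₀': d/dx-closure on L₀ ⇒ L.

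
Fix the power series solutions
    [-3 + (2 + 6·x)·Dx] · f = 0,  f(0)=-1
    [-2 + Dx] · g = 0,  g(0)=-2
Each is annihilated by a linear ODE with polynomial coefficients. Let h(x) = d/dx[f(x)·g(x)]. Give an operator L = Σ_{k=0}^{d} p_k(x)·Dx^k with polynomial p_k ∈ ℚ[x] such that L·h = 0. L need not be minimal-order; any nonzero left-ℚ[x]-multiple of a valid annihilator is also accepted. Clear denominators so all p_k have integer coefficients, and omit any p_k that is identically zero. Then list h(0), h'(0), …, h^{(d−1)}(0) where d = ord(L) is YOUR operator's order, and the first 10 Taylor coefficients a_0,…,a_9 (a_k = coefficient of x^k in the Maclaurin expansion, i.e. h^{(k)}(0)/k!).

f: a_k = -1, -3/2, 9/8, -27/16, 405/128, -1701/256, 15309/1024, -72171/2048, 2814669/32768, -14073345/65536, …
g: a_k = -2, -4, -4, -8/3, -4/3, -8/15, -8/45, -16/315, -4/315, -8/2835, …
h₀=f·g: eliminate ⇒ L₀, order ≤ 1·1.
h₀' ⇒ L via d/dx closure of L₀.
L = (31 + 168·x + 144·x^2) + (-14 - 66·x - 72·x^2)·Dx  (order 1).
h: a_k = 7, 31/2, 181/8, 241/48, 13279/384, -276497/3840, 9930589/46080, -56288873/92160, 18061579639/10321920, -934003019009/185794560, …
ICs: h(0) = 7.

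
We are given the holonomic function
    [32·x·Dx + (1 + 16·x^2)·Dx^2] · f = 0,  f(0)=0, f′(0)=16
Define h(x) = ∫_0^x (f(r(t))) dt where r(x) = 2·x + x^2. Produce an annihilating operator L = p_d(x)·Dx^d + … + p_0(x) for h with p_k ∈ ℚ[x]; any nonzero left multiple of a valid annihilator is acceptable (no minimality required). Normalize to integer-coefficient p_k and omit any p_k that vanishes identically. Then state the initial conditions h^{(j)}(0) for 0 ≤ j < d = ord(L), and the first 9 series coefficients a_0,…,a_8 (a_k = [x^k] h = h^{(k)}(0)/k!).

f: a_k = 0, 16, 0, -256/3, 0, 4096/5, 0, -65536/7, 0, …
L₀ from L_f via x↦r, Dx↦r'^{-1}Dx.
h=∫h₀ ⇒ L = L₀·Dx.
L = (-1 + 128·x + 256·x^2 + 192·x^3 + 48·x^4)·Dx^2 + (1 + x + 64·x^2 + 128·x^3 + 80·x^4 + 16·x^5)·Dx^3  (order 3).
h: a_k = 0, 0, 16, 16/3, -512/3, -1024/5, 64256/15, 196352/21, -991232/7, …
ICs: h(0) = 0, h′(0) = 0, h′′(0) = 32.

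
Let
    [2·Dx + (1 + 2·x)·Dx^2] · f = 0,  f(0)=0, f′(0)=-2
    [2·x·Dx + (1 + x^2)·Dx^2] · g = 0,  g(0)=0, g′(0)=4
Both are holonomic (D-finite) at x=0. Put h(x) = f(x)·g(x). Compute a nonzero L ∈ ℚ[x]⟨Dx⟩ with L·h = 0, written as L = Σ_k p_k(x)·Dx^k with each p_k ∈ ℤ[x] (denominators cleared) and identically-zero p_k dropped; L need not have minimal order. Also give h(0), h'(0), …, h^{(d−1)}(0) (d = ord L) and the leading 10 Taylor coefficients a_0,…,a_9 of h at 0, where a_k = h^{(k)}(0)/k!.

L = (24 + 80·x + 88·x^2 + 240·x^3 + 240·x^4 + 208·x^5 + 16·x^7)·Dx + (12 + 80·x + 332·x^2 + 608·x^3 + 880·x^4 + 744·x^5 + 560·x^6 + 24·x^7 + 56·x^8)·Dx^2 + (12 + 52·x + 168·x^2 + 372·x^3 + 516·x^4 + 564·x^5 + 384·x^6 + 276·x^7 + 24·x^8 + 32·x^9)·Dx^3 + (2 + 12·x + 34·x^2 + 64·x^3 + 87·x^4 + 96·x^5 + 84·x^6 + 48·x^7 + 33·x^8 + 4·x^9 + 4·x^10)·Dx^4  (order 4).
h: a_k = 0, 0, -8, 8, -8, 40/3, -1064/45, 584/15, -328/5, 36488/315, …
ICs: h(0) = 0, h′(0) = 0, h′′(0) = -16, h′′′(0) = 48.

f: a_k = 0, -2, 2, -8/3, 4, -32/5, 32/3, -128/7, 32, -512/9, …
g: a_k = 0, 4, 0, -4/3, 0, 4/5, 0, -4/7, 0, 4/9, …
Product ⇒ symmetric product L₀, ord ≤ 4.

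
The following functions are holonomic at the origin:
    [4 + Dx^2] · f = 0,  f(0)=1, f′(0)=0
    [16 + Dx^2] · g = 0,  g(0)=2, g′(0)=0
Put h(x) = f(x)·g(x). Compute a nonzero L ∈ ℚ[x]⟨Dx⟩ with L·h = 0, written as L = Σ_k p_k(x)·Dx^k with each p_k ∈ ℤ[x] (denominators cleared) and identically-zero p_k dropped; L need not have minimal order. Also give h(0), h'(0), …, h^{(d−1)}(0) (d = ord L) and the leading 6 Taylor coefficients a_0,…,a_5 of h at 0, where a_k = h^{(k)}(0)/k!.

f: a_k = 1, 0, -2, 0, 2/3, 0, …
g: a_k = 2, 0, -16, 0, 64/3, 0, …
Sym-product of L_f,L_g gives L₀ (≤ ord 4).
L = 144 + 40·Dx^2 + Dx^4  (order 4).
h: a_k = 2, 0, -20, 0, 164/3, 0, …
ICs: h(0) = 2, h′(0) = 0, h′′(0) = -40, h′′′(0) = 0.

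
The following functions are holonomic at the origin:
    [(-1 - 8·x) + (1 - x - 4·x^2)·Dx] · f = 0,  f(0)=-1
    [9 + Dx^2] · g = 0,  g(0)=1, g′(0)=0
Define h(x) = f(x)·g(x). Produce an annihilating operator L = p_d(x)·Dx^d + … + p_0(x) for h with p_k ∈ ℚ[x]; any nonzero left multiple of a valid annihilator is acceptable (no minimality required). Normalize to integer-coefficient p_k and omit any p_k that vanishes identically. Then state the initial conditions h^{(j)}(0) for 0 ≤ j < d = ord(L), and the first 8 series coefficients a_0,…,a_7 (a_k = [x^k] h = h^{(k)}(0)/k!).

L = (-1 + 9·x + 36·x^2) + (2 + 16·x)·Dx + (-1 + x + 4·x^2)·Dx^2  (order 2).
h: a_k = -1, -1, -1/2, -9/2, -79/8, -223/8, -5309/80, -14229/80, …
ICs: h(0) = -1, h′(0) = -1.

f: a_k = -1, -1, -5, -9, -29, -65, -181, -441, …
g: a_k = 1, 0, -9/2, 0, 27/8, 0, -81/80, 0, …
Product ⇒ symmetric product L₀, ord ≤ 2.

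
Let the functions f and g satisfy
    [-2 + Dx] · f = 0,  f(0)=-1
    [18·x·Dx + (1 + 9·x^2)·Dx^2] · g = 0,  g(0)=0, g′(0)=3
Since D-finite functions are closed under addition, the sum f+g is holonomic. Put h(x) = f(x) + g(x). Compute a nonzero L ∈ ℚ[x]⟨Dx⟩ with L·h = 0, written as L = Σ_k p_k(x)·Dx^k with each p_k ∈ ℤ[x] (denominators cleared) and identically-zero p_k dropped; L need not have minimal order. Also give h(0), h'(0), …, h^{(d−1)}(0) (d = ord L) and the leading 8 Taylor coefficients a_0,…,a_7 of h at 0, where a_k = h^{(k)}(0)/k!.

L = (18 - 36·x - 486·x^2 - 324·x^3)·Dx + (-11 + 207·x^2 - 162·x^4)·Dx^2 + (1 + 9·x + 18·x^2 + 81·x^3 + 81·x^4)·Dx^3  (order 3).
h: a_k = -1, 1, -2, -31/3, -2/3, 145/3, -4/45, -98423/315, …
ICs: h(0) = -1, h′(0) = 1, h′′(0) = -4.

f: a_k = -1, -2, -2, -4/3, -2/3, -4/15, -4/45, -8/315, …
g: a_k = 0, 3, 0, -9, 0, 243/5, 0, -2187/7, …
Sum ⇒ L₀ = lclm(L_f,L_g) in ℚ(x)⟨Dx⟩.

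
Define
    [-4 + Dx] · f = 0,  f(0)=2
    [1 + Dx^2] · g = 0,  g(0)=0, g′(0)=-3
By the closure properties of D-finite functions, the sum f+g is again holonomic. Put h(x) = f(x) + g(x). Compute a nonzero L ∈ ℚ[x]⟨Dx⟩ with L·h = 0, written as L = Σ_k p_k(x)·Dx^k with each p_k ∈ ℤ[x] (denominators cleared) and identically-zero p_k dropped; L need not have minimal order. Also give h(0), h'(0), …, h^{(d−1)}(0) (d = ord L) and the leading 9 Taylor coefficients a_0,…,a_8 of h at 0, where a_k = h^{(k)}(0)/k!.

L = -4 + Dx - 4·Dx^2 + Dx^3  (order 3).
h: a_k = 2, 5, 16, 131/6, 64/3, 409/24, 512/45, 32771/5040, 1024/315, …
ICs: h(0) = 2, h′(0) = 5, h′′(0) = 32.

f: a_k = 2, 8, 16, 64/3, 64/3, 256/15, 512/45, 2048/315, 1024/315, …
g: a_k = 0, -3, 0, 1/2, 0, -1/40, 0, 1/1680, 0, …
f+g: L₀ = lclm(L_f,L_g), ord ≤ 1+2.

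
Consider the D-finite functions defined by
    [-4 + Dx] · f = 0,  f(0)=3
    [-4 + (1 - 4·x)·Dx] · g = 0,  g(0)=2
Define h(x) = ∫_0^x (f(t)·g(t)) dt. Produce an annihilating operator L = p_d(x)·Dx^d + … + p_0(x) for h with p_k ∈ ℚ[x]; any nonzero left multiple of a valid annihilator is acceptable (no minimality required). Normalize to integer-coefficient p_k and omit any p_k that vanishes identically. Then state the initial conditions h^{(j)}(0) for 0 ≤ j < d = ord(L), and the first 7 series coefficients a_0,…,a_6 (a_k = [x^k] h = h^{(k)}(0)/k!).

f: a_k = 3, 12, 24, 32, 32, 128/5, 256/15, …
g: a_k = 2, 8, 32, 128, 512, 2048, 8192, …
f·g: L₀ = L_f ⊗_s L_g, ord ≤ 1·1.
h=∫₀ˣh₀: take L = L₀·Dx.
L = (8 - 16·x)·Dx + (-1 + 4·x)·Dx^2  (order 2).
h: a_k = 0, 6, 24, 80, 256, 832, 41728/15, …
ICs: h(0) = 0, h′(0) = 6.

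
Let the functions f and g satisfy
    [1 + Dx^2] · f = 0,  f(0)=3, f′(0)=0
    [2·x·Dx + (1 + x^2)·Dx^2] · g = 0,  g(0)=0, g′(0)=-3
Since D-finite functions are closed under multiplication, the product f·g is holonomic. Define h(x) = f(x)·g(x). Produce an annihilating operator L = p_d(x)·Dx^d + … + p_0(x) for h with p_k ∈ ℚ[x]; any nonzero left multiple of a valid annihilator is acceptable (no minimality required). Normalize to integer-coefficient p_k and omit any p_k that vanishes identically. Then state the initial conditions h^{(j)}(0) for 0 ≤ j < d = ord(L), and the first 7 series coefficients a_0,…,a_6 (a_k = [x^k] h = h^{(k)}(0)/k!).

f: a_k = 3, 0, -3/2, 0, 1/8, 0, -1/240, …
g: a_k = 0, -3, 0, 1, 0, -3/5, 0, …
f·g: L₀ = L_f ⊗_s L_g, ord ≤ 2·2.
L = (10 + 26·x^2 + 11·x^4 + 4·x^6 + x^8) + (12·x + 20·x^3 + 12·x^5 + 4·x^7)·Dx + (12 + 32·x^2 + 18·x^4 + 8·x^6 + 2·x^8)·Dx^2 + (12·x + 20·x^3 + 12·x^5 + 4·x^7)·Dx^3 + (2 + 6·x^2 + 7·x^4 + 4·x^6 + x^8)·Dx^4  (order 4).
h: a_k = 0, -9, 0, 15/2, 0, -147/40, 0, …
ICs: h(0) = 0, h′(0) = -9, h′′(0) = 0, h′′′(0) = 45.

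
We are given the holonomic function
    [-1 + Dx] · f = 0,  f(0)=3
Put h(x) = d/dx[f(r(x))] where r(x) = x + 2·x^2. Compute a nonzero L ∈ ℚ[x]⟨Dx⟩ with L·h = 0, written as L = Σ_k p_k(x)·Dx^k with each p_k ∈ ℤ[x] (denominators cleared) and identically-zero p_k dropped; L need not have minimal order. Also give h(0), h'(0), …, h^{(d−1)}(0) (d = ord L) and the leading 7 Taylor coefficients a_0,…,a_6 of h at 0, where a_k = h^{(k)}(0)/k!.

f: a_k = 3, 3, 3/2, 1/2, 1/8, 1/40, 1/240, …
Change of var in L_f (x↦r) gives L₀.
Differentiate: ansatz ord ≤ ord L₀ ⇒ L.
L = (5 + 8·x + 16·x^2) + (-1 - 4·x)·Dx  (order 1).
h: a_k = 3, 15, 39/2, 73/2, 281/8, 1741/40, 1697/48, …
ICs: h(0) = 3.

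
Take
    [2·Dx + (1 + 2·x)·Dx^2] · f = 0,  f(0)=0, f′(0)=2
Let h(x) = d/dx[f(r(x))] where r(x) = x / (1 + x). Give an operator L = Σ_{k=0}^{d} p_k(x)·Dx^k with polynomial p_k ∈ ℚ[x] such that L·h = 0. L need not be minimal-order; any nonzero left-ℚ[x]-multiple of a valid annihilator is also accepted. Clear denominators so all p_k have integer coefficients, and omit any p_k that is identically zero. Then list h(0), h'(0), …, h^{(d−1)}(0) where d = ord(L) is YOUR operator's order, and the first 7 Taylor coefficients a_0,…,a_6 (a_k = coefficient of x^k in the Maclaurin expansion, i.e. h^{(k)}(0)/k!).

f: a_k = 0, 2, -2, 8/3, -4, 32/5, -32/3, …
f∘r: x↦r, Dx↦Dx/r' in L_f ⇒ L₀.
Differentiate: ansatz ord ≤ ord L₀ ⇒ L.
L = (4 + 6·x) + (1 + 4·x + 3·x^2)·Dx  (order 1).
h: a_k = 2, -8, 26, -80, 242, -728, 2186, …
ICs: h(0) = 2.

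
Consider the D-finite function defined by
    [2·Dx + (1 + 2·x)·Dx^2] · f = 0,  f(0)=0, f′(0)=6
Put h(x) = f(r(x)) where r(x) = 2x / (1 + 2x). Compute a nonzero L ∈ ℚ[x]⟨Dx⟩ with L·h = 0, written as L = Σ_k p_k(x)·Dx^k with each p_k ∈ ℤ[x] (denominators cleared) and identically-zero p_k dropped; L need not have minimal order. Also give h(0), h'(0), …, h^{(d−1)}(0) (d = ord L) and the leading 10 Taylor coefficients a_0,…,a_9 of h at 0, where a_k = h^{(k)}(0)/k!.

f: a_k = 0, 6, -6, 8, -12, 96/5, -32, 384/7, -96, 512/3, …
Substitute x→r, Dx→(1/r')Dx; clear ⇒ L₀.
L = (8 + 24·x)·Dx + (1 + 8·x + 12·x^2)·Dx^2  (order 2).
h: a_k = 0, 12, -48, 208, -960, 23232/5, -23296, 839424/7, -629760, 10077184/3, …
ICs: h(0) = 0, h′(0) = 12.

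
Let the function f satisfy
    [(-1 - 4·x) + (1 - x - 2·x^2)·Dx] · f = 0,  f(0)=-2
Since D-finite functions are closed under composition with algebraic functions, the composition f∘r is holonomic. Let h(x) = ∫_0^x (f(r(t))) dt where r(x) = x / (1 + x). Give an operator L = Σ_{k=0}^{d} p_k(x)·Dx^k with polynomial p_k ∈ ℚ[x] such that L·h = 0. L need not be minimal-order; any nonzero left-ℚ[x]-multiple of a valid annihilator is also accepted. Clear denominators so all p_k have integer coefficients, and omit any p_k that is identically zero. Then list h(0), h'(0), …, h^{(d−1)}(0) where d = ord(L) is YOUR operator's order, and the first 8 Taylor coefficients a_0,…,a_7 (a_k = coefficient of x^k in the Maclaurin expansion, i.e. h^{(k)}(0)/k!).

L = (1 + 5·x)·Dx + (-1 - 2·x + x^2 + 2·x^3)·Dx^2  (order 2).
h: a_k = 0, -2, -1, -4/3, 0, -8/5, 4/3, -24/7, …
ICs: h(0) = 0, h′(0) = -2.

f: a_k = -2, -2, -6, -10, -22, -42, -86, -170, …
f∘r: x↦r, Dx↦Dx/r' in L_f ⇒ L₀.
Integrate: L := L₀·Dx.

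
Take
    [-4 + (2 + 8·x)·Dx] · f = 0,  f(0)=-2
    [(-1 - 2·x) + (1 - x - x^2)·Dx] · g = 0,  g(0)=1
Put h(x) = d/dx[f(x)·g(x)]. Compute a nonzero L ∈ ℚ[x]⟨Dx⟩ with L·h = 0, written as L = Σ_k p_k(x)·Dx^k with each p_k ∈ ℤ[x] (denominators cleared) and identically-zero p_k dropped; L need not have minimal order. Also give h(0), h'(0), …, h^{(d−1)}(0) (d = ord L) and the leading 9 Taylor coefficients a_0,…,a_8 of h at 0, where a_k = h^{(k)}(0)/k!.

L = (4 + 66·x + 126·x^2 + 80·x^3 + 60·x^4) + (-3 - 13·x - 3·x^2 + 14·x^3 + 46·x^4 + 24·x^5)·Dx  (order 1).
h: a_k = -6, -8, -54, -8, -380, 540, -3598, 10336, -44478, …
ICs: h(0) = -6.

f: a_k = -2, -4, 4, -8, 20, -56, 168, -528, 1716, …
g: a_k = 1, 1, 2, 3, 5, 8, 13, 21, 34, …
L₀ := L_f ⊗_s L_g (sym. prod.), ord ≤ 1.
Derive L from L₀ (diff closure).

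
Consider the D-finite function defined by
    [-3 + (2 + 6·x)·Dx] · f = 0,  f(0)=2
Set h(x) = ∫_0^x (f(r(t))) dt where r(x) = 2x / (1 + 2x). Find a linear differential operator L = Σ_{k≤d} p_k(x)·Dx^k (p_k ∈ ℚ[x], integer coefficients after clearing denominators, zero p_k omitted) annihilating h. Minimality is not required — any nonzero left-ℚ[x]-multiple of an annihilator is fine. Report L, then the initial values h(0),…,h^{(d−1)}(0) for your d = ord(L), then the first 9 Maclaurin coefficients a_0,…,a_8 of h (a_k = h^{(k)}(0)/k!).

f: a_k = 2, 3, -9/4, 27/8, -405/64, 1701/128, -15309/512, 72171/1024, -2814669/16384, …
Substitute x→r, Dx→(1/r')Dx; clear ⇒ L₀.
Integrate: L := L₀·Dx.
L = -3·Dx + (1 + 10·x + 16·x^2)·Dx^2  (order 2).
h: a_k = 0, 2, 3, -7, 87/4, -1677/20, 3023/8, -106305/56, 658335/64, …
ICs: h(0) = 0, h′(0) = 2.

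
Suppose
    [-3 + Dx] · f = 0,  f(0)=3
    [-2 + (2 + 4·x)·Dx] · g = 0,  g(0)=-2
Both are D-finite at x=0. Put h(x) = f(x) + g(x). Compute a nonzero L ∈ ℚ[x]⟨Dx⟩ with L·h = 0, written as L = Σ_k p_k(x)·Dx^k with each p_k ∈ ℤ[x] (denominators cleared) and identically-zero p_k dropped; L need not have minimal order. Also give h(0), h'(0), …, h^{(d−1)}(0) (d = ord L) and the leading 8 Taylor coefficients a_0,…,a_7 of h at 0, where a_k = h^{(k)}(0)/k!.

f: a_k = 3, 9, 27/2, 27/2, 81/8, 243/40, 243/80, 729/560, …
g: a_k = -2, -2, 1, -1, 5/4, -7/4, 21/8, -33/8, …
L₀ := lclm(L_f,L_g); ord L₀ ≤ 1+1.
L = (12 + 18·x) + (-10 - 36·x - 36·x^2)·Dx + (2 + 10·x + 12·x^2)·Dx^2  (order 2).
h: a_k = 1, 7, 29/2, 25/2, 91/8, 173/40, 453/80, -1581/560, …
ICs: h(0) = 1, h′(0) = 7.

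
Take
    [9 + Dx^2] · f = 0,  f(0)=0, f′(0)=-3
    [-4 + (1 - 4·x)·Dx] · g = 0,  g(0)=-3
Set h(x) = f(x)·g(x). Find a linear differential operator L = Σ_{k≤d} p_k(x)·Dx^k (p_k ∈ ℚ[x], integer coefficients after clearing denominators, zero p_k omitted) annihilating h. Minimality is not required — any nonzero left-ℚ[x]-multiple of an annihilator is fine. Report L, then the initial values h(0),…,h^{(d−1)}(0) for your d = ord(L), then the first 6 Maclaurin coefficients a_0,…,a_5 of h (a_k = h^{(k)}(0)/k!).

L = (-9 + 36·x) + 8·Dx + (-1 + 4·x)·Dx^2  (order 2).
h: a_k = 0, 9, 36, 261/2, 522, 83763/40, …
ICs: h(0) = 0, h′(0) = 9.

f: a_k = 0, -3, 0, 9/2, 0, -81/40, …
g: a_k = -3, -12, -48, -192, -768, -3072, …
L₀ := L_f ⊗_s L_g (sym. prod.), ord ≤ 2.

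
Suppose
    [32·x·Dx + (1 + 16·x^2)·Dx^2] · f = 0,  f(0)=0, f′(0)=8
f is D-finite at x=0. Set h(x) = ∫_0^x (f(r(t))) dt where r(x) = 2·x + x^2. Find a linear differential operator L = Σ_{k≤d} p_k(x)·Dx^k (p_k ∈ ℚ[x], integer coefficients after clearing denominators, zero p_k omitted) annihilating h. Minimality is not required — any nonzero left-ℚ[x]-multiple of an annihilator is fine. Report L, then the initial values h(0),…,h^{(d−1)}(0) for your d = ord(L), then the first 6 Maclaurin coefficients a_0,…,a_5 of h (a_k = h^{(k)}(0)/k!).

L = (-1 + 128·x + 256·x^2 + 192·x^3 + 48·x^4)·Dx^2 + (1 + x + 64·x^2 + 128·x^3 + 80·x^4 + 16·x^5)·Dx^3  (order 3).
h: a_k = 0, 0, 8, 8/3, -256/3, -512/5, …
ICs: h(0) = 0, h′(0) = 0, h′′(0) = 16.

f: a_k = 0, 8, 0, -128/3, 0, 2048/5, …
L₀ from L_f via x↦r, Dx↦r'^{-1}Dx.
h=∫₀ˣh₀: take L = L₀·Dx.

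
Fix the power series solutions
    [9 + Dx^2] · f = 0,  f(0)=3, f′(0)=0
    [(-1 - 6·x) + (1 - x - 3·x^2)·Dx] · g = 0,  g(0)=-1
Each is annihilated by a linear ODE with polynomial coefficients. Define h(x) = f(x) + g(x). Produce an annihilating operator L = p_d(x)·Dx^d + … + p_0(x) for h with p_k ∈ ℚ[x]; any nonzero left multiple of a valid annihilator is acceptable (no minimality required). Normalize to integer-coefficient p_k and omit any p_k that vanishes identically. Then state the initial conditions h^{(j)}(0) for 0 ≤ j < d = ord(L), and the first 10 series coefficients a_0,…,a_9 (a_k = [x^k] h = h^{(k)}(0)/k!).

f: a_k = 3, 0, -27/2, 0, 81/8, 0, -243/80, 0, 2187/4480, 0, …
g: a_k = -1, -1, -4, -7, -19, -40, -97, -217, -508, -1159, …
Weyl lclm of L_f,L_g ⇒ L₀ (ord ≤ 3).
L = (-459 - 2916·x - 1539·x^2 - 3888·x^3 - 3645·x^4 - 4374·x^5) + (153 - 153·x - 378·x^2 + 405·x^3 - 2187·x^5 - 2187·x^6)·Dx + (-51 - 324·x - 171·x^2 - 432·x^3 - 405·x^4 - 486·x^5)·Dx^2 + (17 - 17·x - 42·x^2 + 45·x^3 - 243·x^5 - 243·x^6)·Dx^3  (order 3).
h: a_k = 2, -1, -35/2, -7, -71/8, -40, -8003/80, -217, -2273653/4480, -1159, …
ICs: h(0) = 2, h′(0) = -1, h′′(0) = -35.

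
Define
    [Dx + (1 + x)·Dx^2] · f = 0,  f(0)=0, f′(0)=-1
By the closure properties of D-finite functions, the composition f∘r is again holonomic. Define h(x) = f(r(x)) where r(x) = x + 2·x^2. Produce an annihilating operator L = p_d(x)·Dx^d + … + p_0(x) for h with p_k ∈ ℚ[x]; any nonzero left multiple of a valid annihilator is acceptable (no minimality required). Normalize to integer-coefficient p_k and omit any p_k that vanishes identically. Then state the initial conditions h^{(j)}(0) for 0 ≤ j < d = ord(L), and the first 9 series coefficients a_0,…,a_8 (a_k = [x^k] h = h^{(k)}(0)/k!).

L = (-3 + 4·x + 8·x^2)·Dx + (1 + 5·x + 6·x^2 + 8·x^3)·Dx^2  (order 2).
h: a_k = 0, -1, -3/2, 5/3, 1/4, -11/5, 3/2, 13/7, -31/8, …
ICs: h(0) = 0, h′(0) = -1.

f: a_k = 0, -1, 1/2, -1/3, 1/4, -1/5, 1/6, -1/7, 1/8, …
f∘r: x↦r, Dx↦Dx/r' in L_f ⇒ L₀.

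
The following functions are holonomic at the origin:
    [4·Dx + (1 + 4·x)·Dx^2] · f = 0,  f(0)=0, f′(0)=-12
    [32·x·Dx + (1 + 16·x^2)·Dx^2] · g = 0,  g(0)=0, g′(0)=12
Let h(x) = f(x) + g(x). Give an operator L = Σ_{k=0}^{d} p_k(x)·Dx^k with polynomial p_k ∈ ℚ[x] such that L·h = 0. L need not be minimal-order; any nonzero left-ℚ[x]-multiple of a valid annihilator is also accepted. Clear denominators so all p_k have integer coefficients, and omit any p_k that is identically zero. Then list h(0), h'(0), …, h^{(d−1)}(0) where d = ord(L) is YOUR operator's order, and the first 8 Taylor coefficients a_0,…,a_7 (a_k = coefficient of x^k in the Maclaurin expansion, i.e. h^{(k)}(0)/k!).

f: a_k = 0, -12, 24, -64, 192, -3072/5, 2048, -49152/7, …
g: a_k = 0, 12, 0, -64, 0, 3072/5, 0, -49152/7, …
L₀ := lclm(L_f,L_g); ord L₀ ≤ 2+2.
L = (-32 - 384·x + 1536·x^2 + 2048·x^3)·Dx + (-16 - 64·x + 3072·x^3 + 4096·x^4)·Dx^2 + (-1 + 4·x + 32·x^2 + 128·x^3 + 768·x^4 + 1024·x^5)·Dx^3  (order 3).
h: a_k = 0, 0, 24, -128, 192, 0, 2048, -98304/7, …
ICs: h(0) = 0, h′(0) = 0, h′′(0) = 48.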